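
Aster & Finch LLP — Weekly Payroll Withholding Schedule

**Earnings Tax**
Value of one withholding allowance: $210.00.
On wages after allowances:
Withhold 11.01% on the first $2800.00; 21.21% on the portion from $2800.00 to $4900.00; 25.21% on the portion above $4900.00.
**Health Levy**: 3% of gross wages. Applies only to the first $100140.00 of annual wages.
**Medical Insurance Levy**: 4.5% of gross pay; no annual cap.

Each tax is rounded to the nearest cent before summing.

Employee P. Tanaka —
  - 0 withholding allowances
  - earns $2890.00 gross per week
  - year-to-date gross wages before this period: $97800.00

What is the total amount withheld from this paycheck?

$527.62

Earnings Tax: taxable = $2890.00
  $308.28 + 21.21% × ($2890.00 − $2800.00) = $308.28 + 21.21% × $90.00 = $327.37
Health Levy: cap $100140.00 − YTD $97800.00 = $2340.00 subject; 3% × $2340.00 = $70.20
Medical Insurance Levy: 4.5% × $2890.00 = $130.05
Total: $327.37 + $70.20 + $130.05 = $527.62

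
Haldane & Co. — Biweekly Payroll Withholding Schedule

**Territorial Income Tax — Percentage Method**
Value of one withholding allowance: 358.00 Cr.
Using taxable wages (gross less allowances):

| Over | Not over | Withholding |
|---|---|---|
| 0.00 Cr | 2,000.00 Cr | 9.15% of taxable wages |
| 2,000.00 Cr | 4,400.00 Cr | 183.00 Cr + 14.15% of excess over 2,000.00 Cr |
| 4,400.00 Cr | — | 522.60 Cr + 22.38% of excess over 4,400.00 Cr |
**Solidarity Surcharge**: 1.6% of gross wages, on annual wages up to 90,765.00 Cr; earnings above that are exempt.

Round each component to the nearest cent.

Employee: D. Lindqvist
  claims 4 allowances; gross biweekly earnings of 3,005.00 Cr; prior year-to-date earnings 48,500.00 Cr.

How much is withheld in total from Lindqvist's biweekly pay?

Territorial Income Tax: taxable = 3,005.00 Cr − 4×358.00 Cr = 1,573.00 Cr
  9.15% × 1,573.00 Cr = 143.93 Cr
Solidarity Surcharge: 1.6% × 3,005.00 Cr = 48.08 Cr
Total: 143.93 Cr + 48.08 Cr = 192.01 Cr

192.01 Cr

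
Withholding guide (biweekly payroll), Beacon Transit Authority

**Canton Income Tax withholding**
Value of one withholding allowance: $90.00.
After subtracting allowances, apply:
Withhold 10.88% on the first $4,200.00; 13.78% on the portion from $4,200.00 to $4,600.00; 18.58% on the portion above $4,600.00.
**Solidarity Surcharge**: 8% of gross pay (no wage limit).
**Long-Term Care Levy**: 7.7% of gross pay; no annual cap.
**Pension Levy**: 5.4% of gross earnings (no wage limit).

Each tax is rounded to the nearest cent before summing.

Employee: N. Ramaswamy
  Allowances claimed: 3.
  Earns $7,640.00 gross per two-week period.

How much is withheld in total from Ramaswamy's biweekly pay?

$2,638.79

Canton Income Tax: taxable = $7,640.00 − 3×$90.00 = $7,370.00
  $512.08 + 18.58% × ($7,370.00 − $4,600.00) = $512.08 + 18.58% × $2,770.00 = $1,026.75
Solidarity Surcharge: 8% × $7,640.00 = $611.20
Long-Term Care Levy: 7.7% × $7,640.00 = $588.28
Pension Levy: 5.4% × $7,640.00 = $412.56
Total: $1,026.75 + $611.20 + $588.28 + $412.56 = $2,638.79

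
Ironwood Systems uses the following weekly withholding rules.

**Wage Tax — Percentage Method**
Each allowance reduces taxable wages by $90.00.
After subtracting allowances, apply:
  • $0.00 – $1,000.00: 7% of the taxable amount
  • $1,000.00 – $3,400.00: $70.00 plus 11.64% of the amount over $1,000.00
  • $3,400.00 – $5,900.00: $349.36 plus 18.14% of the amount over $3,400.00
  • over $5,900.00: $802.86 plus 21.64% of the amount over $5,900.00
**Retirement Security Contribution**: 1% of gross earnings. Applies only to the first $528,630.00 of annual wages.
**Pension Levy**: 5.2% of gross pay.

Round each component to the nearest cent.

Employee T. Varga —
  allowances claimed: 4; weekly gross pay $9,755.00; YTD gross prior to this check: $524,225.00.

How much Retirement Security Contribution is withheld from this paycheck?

Retirement Security Contribution: cap $528,630.00 − YTD $524,225.00 = $4,405.00 subject; 1% × $4,405.00 = $44.05

$44.05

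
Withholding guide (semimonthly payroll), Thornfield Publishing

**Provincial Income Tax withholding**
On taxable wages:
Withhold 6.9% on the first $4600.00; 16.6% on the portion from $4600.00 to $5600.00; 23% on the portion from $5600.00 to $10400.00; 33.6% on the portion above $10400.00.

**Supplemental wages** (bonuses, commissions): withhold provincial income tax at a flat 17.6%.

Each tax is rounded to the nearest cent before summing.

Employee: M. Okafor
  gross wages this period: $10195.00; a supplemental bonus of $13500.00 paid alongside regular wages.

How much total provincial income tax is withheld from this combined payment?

Provincial Income Tax: taxable = $10195.00
  $483.40 + 23% × ($10195.00 − $5600.00) = $483.40 + 23% × $4595.00 = $1540.25
Supplemental (17.6% flat on bonus): 17.6% × $13500.00 = $2376.00
Total provincial income tax: $1540.25 + $2376.00 = $3916.25

$3916.25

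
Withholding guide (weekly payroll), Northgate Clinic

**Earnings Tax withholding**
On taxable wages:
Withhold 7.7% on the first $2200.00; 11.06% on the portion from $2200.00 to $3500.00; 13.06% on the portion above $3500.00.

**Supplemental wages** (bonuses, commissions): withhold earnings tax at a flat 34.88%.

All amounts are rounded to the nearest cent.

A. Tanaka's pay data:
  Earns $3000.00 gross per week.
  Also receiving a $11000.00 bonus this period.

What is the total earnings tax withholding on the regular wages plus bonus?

Earnings Tax: taxable = $3000.00
  $169.40 + 11.06% × ($3000.00 − $2200.00) = $169.40 + 11.06% × $800.00 = $257.88
Supplemental (34.88% flat on bonus): 34.88% × $11000.00 = $3836.80
Total earnings tax: $257.88 + $3836.80 = $4094.68

$4094.68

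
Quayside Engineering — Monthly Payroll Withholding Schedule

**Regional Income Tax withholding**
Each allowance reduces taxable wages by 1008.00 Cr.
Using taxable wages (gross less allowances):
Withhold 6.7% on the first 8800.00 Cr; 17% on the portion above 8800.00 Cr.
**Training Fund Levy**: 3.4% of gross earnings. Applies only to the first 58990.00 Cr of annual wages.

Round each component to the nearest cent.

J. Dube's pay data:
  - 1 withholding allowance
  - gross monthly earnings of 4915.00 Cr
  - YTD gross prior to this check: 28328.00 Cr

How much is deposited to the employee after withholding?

Regional Income Tax: taxable = 4915.00 Cr − 1×1008.00 Cr = 3907.00 Cr
  6.7% × 3907.00 Cr = 261.77 Cr
Training Fund Levy: 3.4% × 4915.00 Cr = 167.11 Cr
Total withheld: 261.77 Cr + 167.11 Cr = 428.88 Cr
Net pay: 4915.00 Cr − 428.88 Cr = 4486.12 Cr

4486.12 Cr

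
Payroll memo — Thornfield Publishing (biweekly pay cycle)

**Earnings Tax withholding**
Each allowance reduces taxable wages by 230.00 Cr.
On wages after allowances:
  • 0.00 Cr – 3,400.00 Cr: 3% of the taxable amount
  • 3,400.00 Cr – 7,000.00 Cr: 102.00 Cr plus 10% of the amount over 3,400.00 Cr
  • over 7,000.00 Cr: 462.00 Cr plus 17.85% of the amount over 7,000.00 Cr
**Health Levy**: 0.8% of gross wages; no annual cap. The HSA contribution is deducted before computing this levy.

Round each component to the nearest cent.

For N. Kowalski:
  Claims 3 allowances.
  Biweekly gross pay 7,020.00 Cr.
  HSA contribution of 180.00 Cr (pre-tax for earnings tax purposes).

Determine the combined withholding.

431.72 Cr

Earnings Tax: taxable = 7,020.00 Cr − 180.00 Cr − 3×230.00 Cr = 6,150.00 Cr
  102.00 Cr + 10% × (6,150.00 Cr − 3,400.00 Cr) = 102.00 Cr + 10% × 2,750.00 Cr = 377.00 Cr
Health Levy: 0.8% × 6,840.00 Cr = 54.72 Cr
Total: 377.00 Cr + 54.72 Cr = 431.72 Cr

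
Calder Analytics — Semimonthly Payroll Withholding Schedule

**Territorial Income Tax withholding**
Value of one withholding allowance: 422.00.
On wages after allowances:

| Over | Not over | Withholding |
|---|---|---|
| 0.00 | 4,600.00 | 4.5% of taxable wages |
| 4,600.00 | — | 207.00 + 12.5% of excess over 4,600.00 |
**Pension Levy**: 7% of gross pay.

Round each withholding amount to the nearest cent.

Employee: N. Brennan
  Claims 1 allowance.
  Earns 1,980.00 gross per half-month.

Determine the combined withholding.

Territorial Income Tax: taxable = 1,980.00 − 1×422.00 = 1,558.00
  4.5% × 1,558.00 = 70.11
Pension Levy: 7% × 1,980.00 = 138.60
Total: 70.11 + 138.60 = 208.71

208.71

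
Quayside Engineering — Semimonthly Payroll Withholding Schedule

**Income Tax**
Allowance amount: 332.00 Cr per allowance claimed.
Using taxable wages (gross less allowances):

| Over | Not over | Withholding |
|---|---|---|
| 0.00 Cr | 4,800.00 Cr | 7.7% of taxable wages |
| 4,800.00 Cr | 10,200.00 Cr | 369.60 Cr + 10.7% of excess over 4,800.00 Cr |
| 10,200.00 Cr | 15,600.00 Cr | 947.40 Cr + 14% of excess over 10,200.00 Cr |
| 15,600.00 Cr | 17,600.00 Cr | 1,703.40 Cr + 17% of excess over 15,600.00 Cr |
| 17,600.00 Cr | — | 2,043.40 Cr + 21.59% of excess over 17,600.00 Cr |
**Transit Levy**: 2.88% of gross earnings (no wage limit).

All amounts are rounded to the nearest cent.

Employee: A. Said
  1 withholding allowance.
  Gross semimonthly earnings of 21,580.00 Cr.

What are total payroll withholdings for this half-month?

3,452.50 Cr

Income Tax: taxable = 21,580.00 Cr − 1×332.00 Cr = 21,248.00 Cr
  2,043.40 Cr + 21.59% × (21,248.00 Cr − 17,600.00 Cr) = 2,043.40 Cr + 21.59% × 3,648.00 Cr = 2,831.00 Cr
Transit Levy: 2.88% × 21,580.00 Cr = 621.50 Cr
Total: 2,831.00 Cr + 621.50 Cr = 3,452.50 Cr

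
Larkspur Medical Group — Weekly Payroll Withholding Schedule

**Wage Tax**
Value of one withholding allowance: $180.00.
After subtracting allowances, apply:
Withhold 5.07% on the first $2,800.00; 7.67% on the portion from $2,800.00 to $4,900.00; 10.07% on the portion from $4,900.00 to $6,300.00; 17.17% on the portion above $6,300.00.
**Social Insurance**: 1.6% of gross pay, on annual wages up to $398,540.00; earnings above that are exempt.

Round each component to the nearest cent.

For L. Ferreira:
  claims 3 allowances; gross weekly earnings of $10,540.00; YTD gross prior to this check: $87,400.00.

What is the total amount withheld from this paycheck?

Wage Tax: taxable = $10,540.00 − 3×$180.00 = $10,000.00
  $444.01 + 17.17% × ($10,000.00 − $6,300.00) = $444.01 + 17.17% × $3,700.00 = $1,079.30
Social Insurance: 1.6% × $10,540.00 = $168.64
Total: $1,079.30 + $168.64 = $1,247.94

$1,247.94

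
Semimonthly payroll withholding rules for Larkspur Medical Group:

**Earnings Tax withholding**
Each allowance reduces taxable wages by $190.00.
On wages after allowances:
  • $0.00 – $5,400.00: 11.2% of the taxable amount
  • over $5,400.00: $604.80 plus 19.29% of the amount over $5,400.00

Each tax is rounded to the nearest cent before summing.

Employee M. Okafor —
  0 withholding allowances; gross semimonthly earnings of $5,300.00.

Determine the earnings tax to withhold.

Earnings Tax: taxable = $5,300.00
  11.2% × $5,300.00 = $593.60

$593.60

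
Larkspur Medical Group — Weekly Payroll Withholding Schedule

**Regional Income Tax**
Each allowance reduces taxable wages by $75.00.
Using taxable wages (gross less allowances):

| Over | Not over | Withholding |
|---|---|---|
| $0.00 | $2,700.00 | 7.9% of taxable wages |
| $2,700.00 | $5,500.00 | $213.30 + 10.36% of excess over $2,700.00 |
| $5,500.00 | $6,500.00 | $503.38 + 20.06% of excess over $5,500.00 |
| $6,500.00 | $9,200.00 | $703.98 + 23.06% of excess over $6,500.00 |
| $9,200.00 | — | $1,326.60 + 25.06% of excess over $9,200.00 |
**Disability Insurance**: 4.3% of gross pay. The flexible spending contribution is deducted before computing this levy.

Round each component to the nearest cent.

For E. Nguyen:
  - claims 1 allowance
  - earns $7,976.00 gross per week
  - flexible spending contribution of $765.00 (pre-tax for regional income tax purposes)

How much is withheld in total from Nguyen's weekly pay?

$1,160.71

Regional Income Tax: taxable = $7,976.00 − $765.00 − 1×$75.00 = $7,136.00
  $703.98 + 23.06% × ($7,136.00 − $6,500.00) = $703.98 + 23.06% × $636.00 = $850.64
Disability Insurance: 4.3% × $7,211.00 = $310.07
Total: $850.64 + $310.07 = $1,160.71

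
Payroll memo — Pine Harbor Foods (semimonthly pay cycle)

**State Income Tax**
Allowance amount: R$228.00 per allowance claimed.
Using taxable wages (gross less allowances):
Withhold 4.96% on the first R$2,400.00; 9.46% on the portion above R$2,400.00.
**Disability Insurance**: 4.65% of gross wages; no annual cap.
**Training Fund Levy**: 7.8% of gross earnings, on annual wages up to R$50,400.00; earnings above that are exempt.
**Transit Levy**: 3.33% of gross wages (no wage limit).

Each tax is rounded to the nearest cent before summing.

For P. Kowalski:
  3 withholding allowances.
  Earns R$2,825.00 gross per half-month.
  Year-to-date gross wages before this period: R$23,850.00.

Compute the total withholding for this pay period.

State Income Tax: taxable = R$2,825.00 − 3×R$228.00 = R$2,141.00
  4.96% × R$2,141.00 = R$106.19
Disability Insurance: 4.65% × R$2,825.00 = R$131.36
Training Fund Levy: 7.8% × R$2,825.00 = R$220.35
Transit Levy: 3.33% × R$2,825.00 = R$94.07
Total: R$106.19 + R$131.36 + R$220.35 + R$94.07 = R$551.97

R$551.97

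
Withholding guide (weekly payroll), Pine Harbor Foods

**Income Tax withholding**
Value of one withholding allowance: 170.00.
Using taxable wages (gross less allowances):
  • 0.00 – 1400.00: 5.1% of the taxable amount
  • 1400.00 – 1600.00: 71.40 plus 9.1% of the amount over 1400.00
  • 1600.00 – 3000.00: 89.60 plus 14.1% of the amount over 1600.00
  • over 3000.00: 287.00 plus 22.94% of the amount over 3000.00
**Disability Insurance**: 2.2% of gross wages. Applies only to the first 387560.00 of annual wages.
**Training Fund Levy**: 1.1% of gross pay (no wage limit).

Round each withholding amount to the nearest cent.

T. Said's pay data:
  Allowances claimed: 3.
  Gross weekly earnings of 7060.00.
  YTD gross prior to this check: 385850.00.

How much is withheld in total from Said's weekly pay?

1216.65

Income Tax: taxable = 7060.00 − 3×170.00 = 6550.00
  287.00 + 22.94% × (6550.00 − 3000.00) = 287.00 + 22.94% × 3550.00 = 1101.37
Disability Insurance: cap 387560.00 − YTD 385850.00 = 1710.00 subject; 2.2% × 1710.00 = 37.62
Training Fund Levy: 1.1% × 7060.00 = 77.66
Total: 1101.37 + 37.62 + 77.66 = 1216.65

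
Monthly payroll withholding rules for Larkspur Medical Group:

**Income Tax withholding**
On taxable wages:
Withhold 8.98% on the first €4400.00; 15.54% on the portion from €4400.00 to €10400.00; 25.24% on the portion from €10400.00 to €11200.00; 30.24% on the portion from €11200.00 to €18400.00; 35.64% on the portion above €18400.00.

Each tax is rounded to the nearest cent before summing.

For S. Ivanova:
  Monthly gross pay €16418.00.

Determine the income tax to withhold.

Income Tax: taxable = €16418.00
  €1529.44 + 30.24% × (€16418.00 − €11200.00) = €1529.44 + 30.24% × €5218.00 = €3107.36

€3107.36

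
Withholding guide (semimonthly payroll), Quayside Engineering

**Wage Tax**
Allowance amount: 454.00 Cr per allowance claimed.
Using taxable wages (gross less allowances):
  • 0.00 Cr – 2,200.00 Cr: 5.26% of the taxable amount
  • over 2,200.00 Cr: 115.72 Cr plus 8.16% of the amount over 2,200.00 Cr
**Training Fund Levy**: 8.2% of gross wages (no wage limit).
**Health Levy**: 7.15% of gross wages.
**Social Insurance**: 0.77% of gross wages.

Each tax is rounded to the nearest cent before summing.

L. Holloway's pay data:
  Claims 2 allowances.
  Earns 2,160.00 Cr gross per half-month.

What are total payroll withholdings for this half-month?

414.05 Cr

Wage Tax: taxable = 2,160.00 Cr − 2×454.00 Cr = 1,252.00 Cr
  5.26% × 1,252.00 Cr = 65.86 Cr
Training Fund Levy: 8.2% × 2,160.00 Cr = 177.12 Cr
Health Levy: 7.15% × 2,160.00 Cr = 154.44 Cr
Social Insurance: 0.77% × 2,160.00 Cr = 16.63 Cr
Total: 65.86 Cr + 177.12 Cr + 154.44 Cr + 16.63 Cr = 414.05 Cr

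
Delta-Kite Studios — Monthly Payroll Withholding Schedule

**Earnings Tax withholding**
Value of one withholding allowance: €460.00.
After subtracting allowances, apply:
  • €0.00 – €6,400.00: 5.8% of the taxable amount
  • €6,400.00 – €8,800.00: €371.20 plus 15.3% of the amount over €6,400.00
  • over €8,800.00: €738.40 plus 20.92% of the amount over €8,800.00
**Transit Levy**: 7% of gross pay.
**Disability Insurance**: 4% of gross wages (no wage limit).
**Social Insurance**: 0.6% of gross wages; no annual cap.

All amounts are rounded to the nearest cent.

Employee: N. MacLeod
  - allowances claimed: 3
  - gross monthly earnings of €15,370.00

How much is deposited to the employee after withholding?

€11,762.93

Earnings Tax: taxable = €15,370.00 − 3×€460.00 = €13,990.00
  €738.40 + 20.92% × (€13,990.00 − €8,800.00) = €738.40 + 20.92% × €5,190.00 = €1,824.15
Transit Levy: 7% × €15,370.00 = €1,075.90
Disability Insurance: 4% × €15,370.00 = €614.80
Social Insurance: 0.6% × €15,370.00 = €92.22
Total withheld: €1,824.15 + €1,075.90 + €614.80 + €92.22 = €3,607.07
Net pay: €15,370.00 − €3,607.07 = €11,762.93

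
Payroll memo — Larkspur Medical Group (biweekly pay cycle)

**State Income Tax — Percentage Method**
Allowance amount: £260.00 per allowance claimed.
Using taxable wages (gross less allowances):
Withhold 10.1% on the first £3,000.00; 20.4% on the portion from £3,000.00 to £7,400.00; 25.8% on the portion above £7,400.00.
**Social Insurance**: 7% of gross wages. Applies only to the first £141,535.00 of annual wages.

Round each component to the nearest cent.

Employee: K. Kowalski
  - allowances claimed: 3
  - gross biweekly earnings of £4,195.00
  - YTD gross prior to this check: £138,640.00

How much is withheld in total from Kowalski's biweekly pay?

£590.31

State Income Tax: taxable = £4,195.00 − 3×£260.00 = £3,415.00
  £303.00 + 20.4% × (£3,415.00 − £3,000.00) = £303.00 + 20.4% × £415.00 = £387.66
Social Insurance: cap £141,535.00 − YTD £138,640.00 = £2,895.00 subject; 7% × £2,895.00 = £202.65
Total: £387.66 + £202.65 = £590.31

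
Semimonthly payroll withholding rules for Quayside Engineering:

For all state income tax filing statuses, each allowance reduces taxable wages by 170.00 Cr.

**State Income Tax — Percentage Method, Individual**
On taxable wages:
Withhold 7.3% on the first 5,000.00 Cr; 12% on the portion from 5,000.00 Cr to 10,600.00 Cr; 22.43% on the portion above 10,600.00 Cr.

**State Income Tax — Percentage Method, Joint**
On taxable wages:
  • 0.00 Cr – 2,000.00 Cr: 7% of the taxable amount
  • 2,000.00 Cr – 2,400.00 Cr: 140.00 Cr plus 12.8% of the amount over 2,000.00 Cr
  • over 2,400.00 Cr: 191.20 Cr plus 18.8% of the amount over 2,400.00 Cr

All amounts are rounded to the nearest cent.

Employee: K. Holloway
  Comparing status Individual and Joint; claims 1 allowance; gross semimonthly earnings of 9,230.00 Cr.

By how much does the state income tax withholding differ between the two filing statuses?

591.08 Cr

State Income Tax (Individual): taxable = 9,230.00 Cr − 1×170.00 Cr = 9,060.00 Cr
  365.00 Cr + 12% × (9,060.00 Cr − 5,000.00 Cr) = 365.00 Cr + 12% × 4,060.00 Cr = 852.20 Cr
State Income Tax (Joint): taxable = 9,230.00 Cr − 1×170.00 Cr = 9,060.00 Cr
  191.20 Cr + 18.8% × (9,060.00 Cr − 2,400.00 Cr) = 191.20 Cr + 18.8% × 6,660.00 Cr = 1,443.28 Cr
Difference: |852.20 Cr − 1,443.28 Cr| = 591.08 Cr (higher under Joint)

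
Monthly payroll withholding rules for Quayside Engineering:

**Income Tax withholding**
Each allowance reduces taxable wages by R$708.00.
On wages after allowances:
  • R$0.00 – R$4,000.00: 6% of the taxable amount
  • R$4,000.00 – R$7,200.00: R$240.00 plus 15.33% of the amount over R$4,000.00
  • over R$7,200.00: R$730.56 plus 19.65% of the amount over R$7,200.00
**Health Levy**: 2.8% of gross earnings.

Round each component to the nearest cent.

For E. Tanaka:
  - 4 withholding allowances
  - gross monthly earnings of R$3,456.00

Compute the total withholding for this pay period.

R$134.21

Income Tax: taxable = R$3,456.00 − 4×R$708.00 = R$624.00
  6% × R$624.00 = R$37.44
Health Levy: 2.8% × R$3,456.00 = R$96.77
Total: R$37.44 + R$96.77 = R$134.21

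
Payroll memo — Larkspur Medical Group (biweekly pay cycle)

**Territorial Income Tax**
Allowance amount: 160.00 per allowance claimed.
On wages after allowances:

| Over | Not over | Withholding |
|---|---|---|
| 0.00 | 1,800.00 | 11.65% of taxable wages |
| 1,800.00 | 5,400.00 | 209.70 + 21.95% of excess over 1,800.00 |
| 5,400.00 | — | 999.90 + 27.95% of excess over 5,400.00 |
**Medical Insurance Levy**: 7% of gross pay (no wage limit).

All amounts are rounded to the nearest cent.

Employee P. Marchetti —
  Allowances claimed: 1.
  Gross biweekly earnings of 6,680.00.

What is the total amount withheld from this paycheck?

1,780.54

Territorial Income Tax: taxable = 6,680.00 − 1×160.00 = 6,520.00
  999.90 + 27.95% × (6,520.00 − 5,400.00) = 999.90 + 27.95% × 1,120.00 = 1,312.94
Medical Insurance Levy: 7% × 6,680.00 = 467.60
Total: 1,312.94 + 467.60 = 1,780.54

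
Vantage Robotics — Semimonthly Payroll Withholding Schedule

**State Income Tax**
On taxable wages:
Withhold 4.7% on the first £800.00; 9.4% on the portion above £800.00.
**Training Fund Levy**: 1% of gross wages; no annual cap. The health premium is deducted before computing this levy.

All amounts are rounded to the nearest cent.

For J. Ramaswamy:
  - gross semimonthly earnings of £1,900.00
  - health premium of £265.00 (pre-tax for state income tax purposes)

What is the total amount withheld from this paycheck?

£132.44

State Income Tax: taxable = £1,900.00 − £265.00 = £1,635.00
  £37.60 + 9.4% × (£1,635.00 − £800.00) = £37.60 + 9.4% × £835.00 = £116.09
Training Fund Levy: 1% × £1,635.00 = £16.35
Total: £116.09 + £16.35 = £132.44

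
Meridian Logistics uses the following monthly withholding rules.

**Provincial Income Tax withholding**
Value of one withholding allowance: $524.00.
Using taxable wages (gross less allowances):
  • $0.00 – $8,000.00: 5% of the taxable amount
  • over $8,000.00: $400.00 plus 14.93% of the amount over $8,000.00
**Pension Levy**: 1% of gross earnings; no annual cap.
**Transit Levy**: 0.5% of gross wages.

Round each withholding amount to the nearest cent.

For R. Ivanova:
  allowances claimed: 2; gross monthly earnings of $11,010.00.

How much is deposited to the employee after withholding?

Provincial Income Tax: taxable = $11,010.00 − 2×$524.00 = $9,962.00
  $400.00 + 14.93% × ($9,962.00 − $8,000.00) = $400.00 + 14.93% × $1,962.00 = $692.93
Pension Levy: 1% × $11,010.00 = $110.10
Transit Levy: 0.5% × $11,010.00 = $55.05
Total withheld: $692.93 + $110.10 + $55.05 = $858.08
Net pay: $11,010.00 − $858.08 = $10,151.92

$10,151.92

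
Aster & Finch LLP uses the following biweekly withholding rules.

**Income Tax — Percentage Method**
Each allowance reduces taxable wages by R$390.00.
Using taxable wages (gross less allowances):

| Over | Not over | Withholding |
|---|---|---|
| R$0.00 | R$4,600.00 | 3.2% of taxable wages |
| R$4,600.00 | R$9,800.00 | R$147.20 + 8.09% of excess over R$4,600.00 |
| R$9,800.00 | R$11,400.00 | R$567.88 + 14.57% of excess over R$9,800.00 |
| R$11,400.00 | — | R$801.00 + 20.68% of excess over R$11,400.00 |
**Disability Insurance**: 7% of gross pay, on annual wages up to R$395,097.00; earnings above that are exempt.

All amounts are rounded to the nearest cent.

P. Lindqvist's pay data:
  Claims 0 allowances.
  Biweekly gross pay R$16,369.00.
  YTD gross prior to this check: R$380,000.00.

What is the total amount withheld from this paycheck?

Income Tax: taxable = R$16,369.00
  R$801.00 + 20.68% × (R$16,369.00 − R$11,400.00) = R$801.00 + 20.68% × R$4,969.00 = R$1,828.59
Disability Insurance: cap R$395,097.00 − YTD R$380,000.00 = R$15,097.00 subject; 7% × R$15,097.00 = R$1,056.79
Total: R$1,828.59 + R$1,056.79 = R$2,885.38

R$2,885.38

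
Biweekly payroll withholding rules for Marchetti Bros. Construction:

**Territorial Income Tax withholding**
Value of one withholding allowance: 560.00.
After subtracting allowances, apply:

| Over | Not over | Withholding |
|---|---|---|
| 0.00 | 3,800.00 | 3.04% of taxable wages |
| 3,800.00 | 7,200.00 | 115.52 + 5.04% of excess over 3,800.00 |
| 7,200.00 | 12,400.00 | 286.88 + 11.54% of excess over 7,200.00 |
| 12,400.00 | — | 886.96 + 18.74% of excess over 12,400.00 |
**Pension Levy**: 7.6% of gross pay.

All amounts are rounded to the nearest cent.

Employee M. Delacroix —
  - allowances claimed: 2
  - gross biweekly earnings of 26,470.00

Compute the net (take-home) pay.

21,144.49

Territorial Income Tax: taxable = 26,470.00 − 2×560.00 = 25,350.00
  886.96 + 18.74% × (25,350.00 − 12,400.00) = 886.96 + 18.74% × 12,950.00 = 3,313.79
Pension Levy: 7.6% × 26,470.00 = 2,011.72
Total withheld: 3,313.79 + 2,011.72 = 5,325.51
Net pay: 26,470.00 − 5,325.51 = 21,144.49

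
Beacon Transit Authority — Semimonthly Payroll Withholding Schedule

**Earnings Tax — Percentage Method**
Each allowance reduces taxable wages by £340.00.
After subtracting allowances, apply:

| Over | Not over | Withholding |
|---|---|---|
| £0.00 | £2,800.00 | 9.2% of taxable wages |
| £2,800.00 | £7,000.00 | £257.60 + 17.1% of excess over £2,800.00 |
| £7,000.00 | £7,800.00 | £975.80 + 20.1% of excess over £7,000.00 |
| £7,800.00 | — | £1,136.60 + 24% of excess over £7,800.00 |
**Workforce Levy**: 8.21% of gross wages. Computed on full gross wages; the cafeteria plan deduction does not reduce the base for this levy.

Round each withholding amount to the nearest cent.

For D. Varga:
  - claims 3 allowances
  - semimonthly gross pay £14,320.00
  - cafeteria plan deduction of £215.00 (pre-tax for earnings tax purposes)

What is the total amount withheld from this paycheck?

£3,580.67

Earnings Tax: taxable = £14,320.00 − £215.00 − 3×£340.00 = £13,085.00
  £1,136.60 + 24% × (£13,085.00 − £7,800.00) = £1,136.60 + 24% × £5,285.00 = £2,405.00
Workforce Levy: 8.21% × £14,320.00 = £1,175.67
Total: £2,405.00 + £1,175.67 = £3,580.67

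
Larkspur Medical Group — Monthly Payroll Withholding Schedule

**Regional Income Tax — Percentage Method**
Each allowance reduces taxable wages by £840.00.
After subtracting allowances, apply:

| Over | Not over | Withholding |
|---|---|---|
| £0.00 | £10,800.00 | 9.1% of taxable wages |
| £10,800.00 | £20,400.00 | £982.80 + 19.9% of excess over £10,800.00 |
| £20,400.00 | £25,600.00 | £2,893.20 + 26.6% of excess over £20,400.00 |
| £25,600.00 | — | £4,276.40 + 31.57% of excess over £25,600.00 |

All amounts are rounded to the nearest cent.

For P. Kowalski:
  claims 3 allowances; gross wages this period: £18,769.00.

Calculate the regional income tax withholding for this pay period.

£2,067.15

Regional Income Tax: taxable = £18,769.00 − 3×£840.00 = £16,249.00
  £982.80 + 19.9% × (£16,249.00 − £10,800.00) = £982.80 + 19.9% × £5,449.00 = £2,067.15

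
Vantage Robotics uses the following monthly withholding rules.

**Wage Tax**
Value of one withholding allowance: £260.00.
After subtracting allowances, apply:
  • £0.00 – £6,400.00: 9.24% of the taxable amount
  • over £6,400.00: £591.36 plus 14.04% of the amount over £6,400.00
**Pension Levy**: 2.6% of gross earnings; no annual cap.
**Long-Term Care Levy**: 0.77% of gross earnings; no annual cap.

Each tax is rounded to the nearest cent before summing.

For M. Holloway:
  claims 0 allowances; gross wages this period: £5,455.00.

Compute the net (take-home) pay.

Wage Tax: taxable = £5,455.00
  9.24% × £5,455.00 = £504.04
Pension Levy: 2.6% × £5,455.00 = £141.83
Long-Term Care Levy: 0.77% × £5,455.00 = £42.00
Total withheld: £504.04 + £141.83 + £42.00 = £687.87
Net pay: £5,455.00 − £687.87 = £4,767.13

£4,767.13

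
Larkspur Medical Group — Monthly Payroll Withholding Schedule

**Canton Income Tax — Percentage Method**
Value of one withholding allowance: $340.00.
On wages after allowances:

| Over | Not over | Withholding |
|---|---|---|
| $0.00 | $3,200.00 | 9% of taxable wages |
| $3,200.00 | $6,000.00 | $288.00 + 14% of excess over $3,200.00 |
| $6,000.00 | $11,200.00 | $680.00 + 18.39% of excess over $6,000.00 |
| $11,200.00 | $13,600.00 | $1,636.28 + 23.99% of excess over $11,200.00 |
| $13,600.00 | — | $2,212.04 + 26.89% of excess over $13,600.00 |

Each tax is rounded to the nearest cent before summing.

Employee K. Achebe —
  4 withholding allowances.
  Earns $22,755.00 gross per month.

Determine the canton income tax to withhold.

Canton Income Tax: taxable = $22,755.00 − 4×$340.00 = $21,395.00
  $2,212.04 + 26.89% × ($21,395.00 − $13,600.00) = $2,212.04 + 26.89% × $7,795.00 = $4,308.12

$4,308.12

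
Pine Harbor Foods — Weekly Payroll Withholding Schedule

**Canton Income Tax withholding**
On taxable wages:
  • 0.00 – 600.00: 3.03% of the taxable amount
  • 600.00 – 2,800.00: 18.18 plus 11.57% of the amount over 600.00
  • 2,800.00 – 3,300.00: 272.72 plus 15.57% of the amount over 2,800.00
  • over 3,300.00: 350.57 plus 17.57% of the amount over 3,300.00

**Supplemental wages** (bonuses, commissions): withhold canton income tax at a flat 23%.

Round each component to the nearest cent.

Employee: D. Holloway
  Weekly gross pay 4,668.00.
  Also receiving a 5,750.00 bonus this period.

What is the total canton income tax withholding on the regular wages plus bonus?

Canton Income Tax: taxable = 4,668.00
  350.57 + 17.57% × (4,668.00 − 3,300.00) = 350.57 + 17.57% × 1,368.00 = 590.93
Supplemental (23% flat on bonus): 23% × 5,750.00 = 1,322.50
Total canton income tax: 590.93 + 1,322.50 = 1,913.43

1,913.43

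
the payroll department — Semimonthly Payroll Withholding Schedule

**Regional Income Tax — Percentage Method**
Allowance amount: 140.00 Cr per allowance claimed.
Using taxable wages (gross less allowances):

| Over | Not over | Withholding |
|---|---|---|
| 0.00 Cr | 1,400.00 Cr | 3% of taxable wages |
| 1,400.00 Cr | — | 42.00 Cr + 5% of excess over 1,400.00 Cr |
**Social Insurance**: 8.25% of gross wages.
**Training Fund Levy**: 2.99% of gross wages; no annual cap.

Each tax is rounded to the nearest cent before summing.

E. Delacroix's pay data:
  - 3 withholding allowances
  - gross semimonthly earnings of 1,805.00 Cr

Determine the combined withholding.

244.43 Cr

Regional Income Tax: taxable = 1,805.00 Cr − 3×140.00 Cr = 1,385.00 Cr
  3% × 1,385.00 Cr = 41.55 Cr
Social Insurance: 8.25% × 1,805.00 Cr = 148.91 Cr
Training Fund Levy: 2.99% × 1,805.00 Cr = 53.97 Cr
Total: 41.55 Cr + 148.91 Cr + 53.97 Cr = 244.43 Cr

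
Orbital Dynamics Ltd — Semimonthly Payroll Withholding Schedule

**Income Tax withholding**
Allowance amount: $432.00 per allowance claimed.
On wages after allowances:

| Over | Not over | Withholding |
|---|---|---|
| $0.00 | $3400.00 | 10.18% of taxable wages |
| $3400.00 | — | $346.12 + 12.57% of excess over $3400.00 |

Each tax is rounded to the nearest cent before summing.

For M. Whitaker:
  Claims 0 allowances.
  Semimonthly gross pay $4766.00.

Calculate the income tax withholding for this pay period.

Income Tax: taxable = $4766.00
  $346.12 + 12.57% × ($4766.00 − $3400.00) = $346.12 + 12.57% × $1366.00 = $517.83

$517.83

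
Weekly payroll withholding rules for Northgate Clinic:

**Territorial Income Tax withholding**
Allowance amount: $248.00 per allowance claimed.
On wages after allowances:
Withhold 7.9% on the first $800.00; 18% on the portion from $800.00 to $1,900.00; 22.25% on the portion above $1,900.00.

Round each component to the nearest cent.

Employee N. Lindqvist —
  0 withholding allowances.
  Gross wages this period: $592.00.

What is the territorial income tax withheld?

Territorial Income Tax: taxable = $592.00
  7.9% × $592.00 = $46.77

$46.77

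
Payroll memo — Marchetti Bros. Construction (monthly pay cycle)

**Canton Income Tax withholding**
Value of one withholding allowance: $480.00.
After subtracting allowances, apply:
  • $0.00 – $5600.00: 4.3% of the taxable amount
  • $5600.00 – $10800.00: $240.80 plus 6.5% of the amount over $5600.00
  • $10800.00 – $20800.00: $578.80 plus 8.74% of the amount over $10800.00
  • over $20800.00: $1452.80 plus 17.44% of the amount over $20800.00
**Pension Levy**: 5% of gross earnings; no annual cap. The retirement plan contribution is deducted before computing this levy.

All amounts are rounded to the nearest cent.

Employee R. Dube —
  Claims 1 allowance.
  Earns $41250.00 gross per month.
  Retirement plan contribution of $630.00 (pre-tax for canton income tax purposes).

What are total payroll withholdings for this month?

$6856.70

Canton Income Tax: taxable = $41250.00 − $630.00 − 1×$480.00 = $40140.00
  $1452.80 + 17.44% × ($40140.00 − $20800.00) = $1452.80 + 17.44% × $19340.00 = $4825.70
Pension Levy: 5% × $40620.00 = $2031.00
Total: $4825.70 + $2031.00 = $6856.70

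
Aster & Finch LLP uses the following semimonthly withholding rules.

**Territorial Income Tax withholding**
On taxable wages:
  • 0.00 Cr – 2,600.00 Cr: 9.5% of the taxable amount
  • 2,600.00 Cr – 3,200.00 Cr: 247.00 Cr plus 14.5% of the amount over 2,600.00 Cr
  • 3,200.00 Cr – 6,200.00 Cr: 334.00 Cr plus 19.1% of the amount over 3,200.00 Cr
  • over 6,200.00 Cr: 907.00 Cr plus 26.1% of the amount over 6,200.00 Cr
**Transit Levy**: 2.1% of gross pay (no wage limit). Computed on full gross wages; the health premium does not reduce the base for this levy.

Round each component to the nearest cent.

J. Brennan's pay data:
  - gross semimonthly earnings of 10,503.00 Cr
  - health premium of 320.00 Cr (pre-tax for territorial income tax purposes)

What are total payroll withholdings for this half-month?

2,167.12 Cr

Territorial Income Tax: taxable = 10,503.00 Cr − 320.00 Cr = 10,183.00 Cr
  907.00 Cr + 26.1% × (10,183.00 Cr − 6,200.00 Cr) = 907.00 Cr + 26.1% × 3,983.00 Cr = 1,946.56 Cr
Transit Levy: 2.1% × 10,503.00 Cr = 220.56 Cr
Total: 1,946.56 Cr + 220.56 Cr = 2,167.12 Cr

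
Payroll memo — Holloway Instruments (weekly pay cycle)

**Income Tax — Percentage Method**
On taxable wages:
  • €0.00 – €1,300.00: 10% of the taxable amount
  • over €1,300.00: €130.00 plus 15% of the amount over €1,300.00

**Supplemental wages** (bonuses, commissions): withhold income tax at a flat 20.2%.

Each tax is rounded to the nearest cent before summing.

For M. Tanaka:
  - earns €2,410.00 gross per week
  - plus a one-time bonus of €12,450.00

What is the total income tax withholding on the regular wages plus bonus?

€2,811.40

Income Tax: taxable = €2,410.00
  €130.00 + 15% × (€2,410.00 − €1,300.00) = €130.00 + 15% × €1,110.00 = €296.50
Supplemental (20.2% flat on bonus): 20.2% × €12,450.00 = €2,514.90
Total income tax: €296.50 + €2,514.90 = €2,811.40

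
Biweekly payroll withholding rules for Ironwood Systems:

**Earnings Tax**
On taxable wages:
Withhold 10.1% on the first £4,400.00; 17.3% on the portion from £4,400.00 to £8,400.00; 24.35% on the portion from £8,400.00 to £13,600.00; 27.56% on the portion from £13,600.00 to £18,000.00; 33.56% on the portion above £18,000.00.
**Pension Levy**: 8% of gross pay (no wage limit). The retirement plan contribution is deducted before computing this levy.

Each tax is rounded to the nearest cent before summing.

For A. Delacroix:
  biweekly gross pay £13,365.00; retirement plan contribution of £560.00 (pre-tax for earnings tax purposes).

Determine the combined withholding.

Earnings Tax: taxable = £13,365.00 − £560.00 = £12,805.00
  £1,136.40 + 24.35% × (£12,805.00 − £8,400.00) = £1,136.40 + 24.35% × £4,405.00 = £2,209.02
Pension Levy: 8% × £12,805.00 = £1,024.40
Total: £2,209.02 + £1,024.40 = £3,233.42

£3,233.42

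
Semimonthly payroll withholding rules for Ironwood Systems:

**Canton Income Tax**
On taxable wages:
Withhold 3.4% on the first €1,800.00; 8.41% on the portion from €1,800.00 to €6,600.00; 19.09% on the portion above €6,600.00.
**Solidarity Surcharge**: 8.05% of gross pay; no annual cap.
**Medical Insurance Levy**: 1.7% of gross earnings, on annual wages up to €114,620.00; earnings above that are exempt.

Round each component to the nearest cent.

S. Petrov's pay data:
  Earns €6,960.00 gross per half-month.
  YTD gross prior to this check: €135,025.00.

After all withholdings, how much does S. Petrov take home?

Canton Income Tax: taxable = €6,960.00
  €464.88 + 19.09% × (€6,960.00 − €6,600.00) = €464.88 + 19.09% × €360.00 = €533.60
Solidarity Surcharge: 8.05% × €6,960.00 = €560.28
Medical Insurance Levy: YTD €135,025.00 ≥ cap €114,620.00 → €0.00
Total withheld: €533.60 + €560.28 + €0.00 = €1,093.88
Net pay: €6,960.00 − €1,093.88 = €5,866.12

€5,866.12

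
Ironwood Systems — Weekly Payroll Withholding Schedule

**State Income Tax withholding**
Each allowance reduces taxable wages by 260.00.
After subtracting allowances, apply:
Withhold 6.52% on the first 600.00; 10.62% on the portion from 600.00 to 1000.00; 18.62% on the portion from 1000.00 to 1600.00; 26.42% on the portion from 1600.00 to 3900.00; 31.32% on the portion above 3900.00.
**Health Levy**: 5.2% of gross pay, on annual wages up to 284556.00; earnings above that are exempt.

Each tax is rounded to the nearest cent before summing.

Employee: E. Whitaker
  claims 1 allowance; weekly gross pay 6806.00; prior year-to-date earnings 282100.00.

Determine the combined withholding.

1757.42

State Income Tax: taxable = 6806.00 − 1×260.00 = 6546.00
  800.98 + 31.32% × (6546.00 − 3900.00) = 800.98 + 31.32% × 2646.00 = 1629.71
Health Levy: cap 284556.00 − YTD 282100.00 = 2456.00 subject; 5.2% × 2456.00 = 127.71
Total: 1629.71 + 127.71 = 1757.42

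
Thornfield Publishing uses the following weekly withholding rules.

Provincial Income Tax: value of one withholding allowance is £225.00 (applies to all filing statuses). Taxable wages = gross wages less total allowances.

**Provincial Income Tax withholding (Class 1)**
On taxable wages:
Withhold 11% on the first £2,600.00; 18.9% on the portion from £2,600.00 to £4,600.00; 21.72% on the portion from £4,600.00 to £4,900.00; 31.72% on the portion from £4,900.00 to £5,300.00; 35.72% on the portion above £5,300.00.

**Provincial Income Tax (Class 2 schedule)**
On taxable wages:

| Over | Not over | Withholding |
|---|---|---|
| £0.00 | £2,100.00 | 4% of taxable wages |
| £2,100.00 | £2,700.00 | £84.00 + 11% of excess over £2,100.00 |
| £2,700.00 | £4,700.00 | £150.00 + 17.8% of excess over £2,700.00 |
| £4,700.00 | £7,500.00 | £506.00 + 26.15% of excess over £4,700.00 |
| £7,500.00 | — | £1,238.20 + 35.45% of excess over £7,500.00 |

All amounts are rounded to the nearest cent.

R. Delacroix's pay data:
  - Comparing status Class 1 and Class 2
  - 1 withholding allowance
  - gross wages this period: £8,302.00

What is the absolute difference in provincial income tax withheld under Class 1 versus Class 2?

Provincial Income Tax (Class 1): taxable = £8,302.00 − 1×£225.00 = £8,077.00
  £856.04 + 35.72% × (£8,077.00 − £5,300.00) = £856.04 + 35.72% × £2,777.00 = £1,847.98
Provincial Income Tax (Class 2): taxable = £8,302.00 − 1×£225.00 = £8,077.00
  £1,238.20 + 35.45% × (£8,077.00 − £7,500.00) = £1,238.20 + 35.45% × £577.00 = £1,442.75
Difference: |£1,847.98 − £1,442.75| = £405.23 (higher under Class 1)

£405.23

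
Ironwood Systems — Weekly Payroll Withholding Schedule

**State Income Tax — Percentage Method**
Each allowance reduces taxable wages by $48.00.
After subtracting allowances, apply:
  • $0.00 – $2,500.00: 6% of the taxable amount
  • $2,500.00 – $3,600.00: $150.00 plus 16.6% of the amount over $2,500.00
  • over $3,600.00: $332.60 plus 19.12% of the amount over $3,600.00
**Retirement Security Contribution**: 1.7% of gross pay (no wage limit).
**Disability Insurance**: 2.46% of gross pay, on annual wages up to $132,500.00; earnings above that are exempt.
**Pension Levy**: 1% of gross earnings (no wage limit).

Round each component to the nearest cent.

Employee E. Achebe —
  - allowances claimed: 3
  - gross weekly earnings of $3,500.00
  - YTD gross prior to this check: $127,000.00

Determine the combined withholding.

$472.70

State Income Tax: taxable = $3,500.00 − 3×$48.00 = $3,356.00
  $150.00 + 16.6% × ($3,356.00 − $2,500.00) = $150.00 + 16.6% × $856.00 = $292.10
Retirement Security Contribution: 1.7% × $3,500.00 = $59.50
Disability Insurance: 2.46% × $3,500.00 = $86.10
Pension Levy: 1% × $3,500.00 = $35.00
Total: $292.10 + $59.50 + $86.10 + $35.00 = $472.70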